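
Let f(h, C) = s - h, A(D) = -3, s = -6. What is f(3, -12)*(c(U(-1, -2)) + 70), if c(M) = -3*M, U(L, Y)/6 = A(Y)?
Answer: -1116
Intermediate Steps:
U(L, Y) = -18 (U(L, Y) = 6*(-3) = -18)
f(h, C) = -6 - h
f(3, -12)*(c(U(-1, -2)) + 70) = (-6 - 1*3)*(-3*(-18) + 70) = (-6 - 3)*(54 + 70) = -9*124 = -1116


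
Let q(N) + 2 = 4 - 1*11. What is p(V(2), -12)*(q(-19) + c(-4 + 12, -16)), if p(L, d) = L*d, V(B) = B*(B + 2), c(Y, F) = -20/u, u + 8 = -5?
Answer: 9312/13 ≈ 716.31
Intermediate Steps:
u = -13 (u = -8 - 5 = -13)
c(Y, F) = 20/13 (c(Y, F) = -20/(-13) = -20*(-1/13) = 20/13)
V(B) = B*(2 + B)
q(N) = -9 (q(N) = -2 + (4 - 1*11) = -2 + (4 - 11) = -2 - 7 = -9)
p(V(2), -12)*(q(-19) + c(-4 + 12, -16)) = ((2*(2 + 2))*(-12))*(-9 + 20/13) = ((2*4)*(-12))*(-97/13) = (8*(-12))*(-97/13) = -96*(-97/13) = 9312/13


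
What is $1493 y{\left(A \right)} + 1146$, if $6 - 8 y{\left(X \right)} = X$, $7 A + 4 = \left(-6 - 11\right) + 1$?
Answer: $\frac{78371}{28} \approx 2799.0$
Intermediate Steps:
$A = - \frac{20}{7}$ ($A = - \frac{4}{7} + \frac{\left(-6 - 11\right) + 1}{7} = - \frac{4}{7} + \frac{-17 + 1}{7} = - \frac{4}{7} + \frac{1}{7} \left(-16\right) = - \frac{4}{7} - \frac{16}{7} = - \frac{20}{7} \approx -2.8571$)
$y{\left(X \right)} = \frac{3}{4} - \frac{X}{8}$
$1493 y{\left(A \right)} + 1146 = 1493 \left(\frac{3}{4} - - \frac{5}{14}\right) + 1146 = 1493 \left(\frac{3}{4} + \frac{5}{14}\right) + 1146 = 1493 \cdot \frac{31}{28} + 1146 = \frac{46283}{28} + 1146 = \frac{78371}{28}$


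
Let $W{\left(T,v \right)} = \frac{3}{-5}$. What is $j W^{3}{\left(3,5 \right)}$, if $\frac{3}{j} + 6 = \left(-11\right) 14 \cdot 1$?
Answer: $\frac{81}{20000} \approx 0.00405$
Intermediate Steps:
$W{\left(T,v \right)} = - \frac{3}{5}$ ($W{\left(T,v \right)} = 3 \left(- \frac{1}{5}\right) = - \frac{3}{5}$)
$j = - \frac{3}{160}$ ($j = \frac{3}{-6 + \left(-11\right) 14 \cdot 1} = \frac{3}{-6 - 154} = \frac{3}{-160} = 3 \left(- \frac{1}{160}\right) = - \frac{3}{160} \approx -0.01875$)
$j W^{3}{\left(3,5 \right)} = - \frac{3 \left(- \frac{3}{5}\right)^{3}}{160} = \left(- \frac{3}{160}\right) \left(- \frac{27}{125}\right) = \frac{81}{20000}$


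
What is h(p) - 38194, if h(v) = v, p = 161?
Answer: -38033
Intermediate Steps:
h(p) - 38194 = 161 - 38194 = -38033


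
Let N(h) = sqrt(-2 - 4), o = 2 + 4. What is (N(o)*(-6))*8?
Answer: -48*I*sqrt(6) ≈ -117.58*I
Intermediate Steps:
o = 6
N(h) = I*sqrt(6) (N(h) = sqrt(-6) = I*sqrt(6))
(N(o)*(-6))*8 = ((I*sqrt(6))*(-6))*8 = -6*I*sqrt(6)*8 = -48*I*sqrt(6)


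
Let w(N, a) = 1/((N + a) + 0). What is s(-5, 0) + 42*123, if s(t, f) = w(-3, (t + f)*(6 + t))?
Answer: 41327/8 ≈ 5165.9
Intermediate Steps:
w(N, a) = 1/(N + a)
s(t, f) = 1/(-3 + (6 + t)*(f + t)) (s(t, f) = 1/(-3 + (t + f)*(6 + t)) = 1/(-3 + (f + t)*(6 + t)) = 1/(-3 + (6 + t)*(f + t)))
s(-5, 0) + 42*123 = 1/(-3 + (-5)**2 + 6*0 + 6*(-5) + 0*(-5)) + 42*123 = 1/(-3 + 25 + 0 - 30 + 0) + 5166 = 1/(-8) + 5166 = -1/8 + 5166 = 41327/8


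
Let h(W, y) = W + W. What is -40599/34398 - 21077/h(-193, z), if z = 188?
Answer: 1515674/28371 ≈ 53.423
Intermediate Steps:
h(W, y) = 2*W
-40599/34398 - 21077/h(-193, z) = -40599/34398 - 21077/(2*(-193)) = -40599*1/34398 - 21077/(-386) = -347/294 - 21077*(-1/386) = -347/294 + 21077/386 = 1515674/28371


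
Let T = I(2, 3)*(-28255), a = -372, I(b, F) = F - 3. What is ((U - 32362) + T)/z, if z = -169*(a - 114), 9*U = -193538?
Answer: -18646/28431 ≈ -0.65583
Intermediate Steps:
U = -193538/9 (U = (⅑)*(-193538) = -193538/9 ≈ -21504.)
I(b, F) = -3 + F
z = 82134 (z = -169*(-372 - 114) = -169*(-486) = 82134)
T = 0 (T = (-3 + 3)*(-28255) = 0*(-28255) = 0)
((U - 32362) + T)/z = ((-193538/9 - 32362) + 0)/82134 = (-484796/9 + 0)*(1/82134) = -484796/9*1/82134 = -18646/28431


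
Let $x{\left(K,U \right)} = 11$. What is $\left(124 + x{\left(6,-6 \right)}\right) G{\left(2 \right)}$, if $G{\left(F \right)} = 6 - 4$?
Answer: $270$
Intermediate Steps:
$G{\left(F \right)} = 2$ ($G{\left(F \right)} = 6 - 4 = 2$)
$\left(124 + x{\left(6,-6 \right)}\right) G{\left(2 \right)} = \left(124 + 11\right) 2 = 135 \cdot 2 = 270$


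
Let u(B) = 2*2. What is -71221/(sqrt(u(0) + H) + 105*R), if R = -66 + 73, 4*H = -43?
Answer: -69796580/720309 + 142442*I*sqrt(3)/720309 ≈ -96.898 + 0.34251*I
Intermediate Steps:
H = -43/4 (H = (1/4)*(-43) = -43/4 ≈ -10.750)
R = 7
u(B) = 4
-71221/(sqrt(u(0) + H) + 105*R) = -71221/(sqrt(4 - 43/4) + 105*7) = -71221/(sqrt(-27/4) + 735) = -71221/(3*I*sqrt(3)/2 + 735) = -71221/(735 + 3*I*sqrt(3)/2)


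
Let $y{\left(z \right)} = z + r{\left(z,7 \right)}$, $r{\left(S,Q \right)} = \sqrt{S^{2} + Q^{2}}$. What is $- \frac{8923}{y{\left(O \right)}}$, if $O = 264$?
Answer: $\frac{2355672}{49} - \frac{8923 \sqrt{69745}}{49} \approx -16.897$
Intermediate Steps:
$r{\left(S,Q \right)} = \sqrt{Q^{2} + S^{2}}$
$y{\left(z \right)} = z + \sqrt{49 + z^{2}}$ ($y{\left(z \right)} = z + \sqrt{7^{2} + z^{2}} = z + \sqrt{49 + z^{2}}$)
$- \frac{8923}{y{\left(O \right)}} = - \frac{8923}{264 + \sqrt{49 + 264^{2}}} = - \frac{8923}{264 + \sqrt{49 + 69696}} = - \frac{8923}{264 + \sqrt{69745}}$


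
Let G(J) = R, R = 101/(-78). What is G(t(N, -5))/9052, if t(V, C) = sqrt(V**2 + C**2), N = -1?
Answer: -101/706056 ≈ -0.00014305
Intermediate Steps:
R = -101/78 (R = 101*(-1/78) = -101/78 ≈ -1.2949)
t(V, C) = sqrt(C**2 + V**2)
G(J) = -101/78
G(t(N, -5))/9052 = -101/78/9052 = -101/78*1/9052 = -101/706056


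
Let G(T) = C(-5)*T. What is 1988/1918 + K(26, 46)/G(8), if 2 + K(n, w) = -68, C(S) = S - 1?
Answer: 8203/3288 ≈ 2.4948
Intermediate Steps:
C(S) = -1 + S
K(n, w) = -70 (K(n, w) = -2 - 68 = -70)
G(T) = -6*T (G(T) = (-1 - 5)*T = -6*T)
1988/1918 + K(26, 46)/G(8) = 1988/1918 - 70/((-6*8)) = 1988*(1/1918) - 70/(-48) = 142/137 - 70*(-1/48) = 142/137 + 35/24 = 8203/3288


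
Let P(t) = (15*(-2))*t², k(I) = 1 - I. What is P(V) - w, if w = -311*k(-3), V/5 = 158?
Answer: -18721756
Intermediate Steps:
V = 790 (V = 5*158 = 790)
P(t) = -30*t²
w = -1244 (w = -311*(1 - 1*(-3)) = -311*(1 + 3) = -311*4 = -1244)
P(V) - w = -30*790² - 1*(-1244) = -30*624100 + 1244 = -18723000 + 1244 = -18721756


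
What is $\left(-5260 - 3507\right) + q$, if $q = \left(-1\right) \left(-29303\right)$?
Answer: $20536$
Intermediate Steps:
$q = 29303$
$\left(-5260 - 3507\right) + q = \left(-5260 - 3507\right) + 29303 = -8767 + 29303 = 20536$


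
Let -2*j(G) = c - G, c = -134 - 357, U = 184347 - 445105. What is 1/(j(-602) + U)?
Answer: -2/521627 ≈ -3.8342e-6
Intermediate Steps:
U = -260758
c = -491
j(G) = 491/2 + G/2 (j(G) = -(-491 - G)/2 = 491/2 + G/2)
1/(j(-602) + U) = 1/((491/2 + (1/2)*(-602)) - 260758) = 1/((491/2 - 301) - 260758) = 1/(-111/2 - 260758) = 1/(-521627/2) = -2/521627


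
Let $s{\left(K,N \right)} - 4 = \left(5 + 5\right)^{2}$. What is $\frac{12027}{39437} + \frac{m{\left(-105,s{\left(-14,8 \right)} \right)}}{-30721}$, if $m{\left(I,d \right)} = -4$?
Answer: $\frac{369639215}{1211544077} \approx 0.3051$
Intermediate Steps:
$s{\left(K,N \right)} = 104$ ($s{\left(K,N \right)} = 4 + \left(5 + 5\right)^{2} = 4 + 10^{2} = 4 + 100 = 104$)
$\frac{12027}{39437} + \frac{m{\left(-105,s{\left(-14,8 \right)} \right)}}{-30721} = \frac{12027}{39437} - \frac{4}{-30721} = 12027 \cdot \frac{1}{39437} - - \frac{4}{30721} = \frac{12027}{39437} + \frac{4}{30721} = \frac{369639215}{1211544077}$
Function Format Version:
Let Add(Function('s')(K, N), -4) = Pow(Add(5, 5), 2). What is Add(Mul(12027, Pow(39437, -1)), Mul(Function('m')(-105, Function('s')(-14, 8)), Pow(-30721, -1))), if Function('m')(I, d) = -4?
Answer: Rational(369639215, 1211544077) ≈ 0.30510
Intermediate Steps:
Function('s')(K, N) = 104 (Function('s')(K, N) = Add(4, Pow(Add(5, 5), 2)) = Add(4, Pow(10, 2)) = Add(4, 100) = 104)
Add(Mul(12027, Pow(39437, -1)), Mul(Function('m')(-105, Function('s')(-14, 8)), Pow(-30721, -1))) = Add(Mul(12027, Pow(39437, -1)), Mul(-4, Pow(-30721, -1))) = Add(Mul(12027, Rational(1, 39437)), Mul(-4, Rational(-1, 30721))) = Add(Rational(12027, 39437), Rational(4, 30721)) = Rational(369639215, 1211544077)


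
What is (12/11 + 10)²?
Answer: 14884/121 ≈ 123.01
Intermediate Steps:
(12/11 + 10)² = (122/11)² = 14884/121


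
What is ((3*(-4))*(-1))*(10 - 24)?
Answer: -168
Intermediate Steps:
((3*(-4))*(-1))*(10 - 24) = -12*(-1)*(-14) = 12*(-14) = -168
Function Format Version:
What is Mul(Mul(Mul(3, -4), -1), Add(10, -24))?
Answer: -168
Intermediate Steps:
Mul(Mul(Mul(3, -4), -1), Add(10, -24)) = Mul(Mul(-12, -1), -14) = Mul(12, -14) = -168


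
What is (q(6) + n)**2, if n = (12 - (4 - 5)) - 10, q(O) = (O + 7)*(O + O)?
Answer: 25281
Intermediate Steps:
q(O) = 2*O*(7 + O) (q(O) = (7 + O)*(2*O) = 2*O*(7 + O))
n = 3 (n = (12 - 1*(-1)) - 10 = (12 + 1) - 10 = 13 - 10 = 3)
(q(6) + n)**2 = (2*6*(7 + 6) + 3)**2 = (2*6*13 + 3)**2 = (156 + 3)**2 = 159**2 = 25281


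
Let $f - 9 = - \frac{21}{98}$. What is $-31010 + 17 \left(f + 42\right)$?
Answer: $- \frac{422053}{14} \approx -30147.0$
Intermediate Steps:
$f = \frac{123}{14}$ ($f = 9 - \frac{21}{98} = 9 - \frac{3}{14} = \frac{123}{14} \approx 8.7857$)
$-31010 + 17 \left(f + 42\right) = -31010 + 17 \left(\frac{123}{14} + 42\right) = -31010 + 17 \cdot \frac{711}{14} = -31010 + \frac{12087}{14} = - \frac{422053}{14}$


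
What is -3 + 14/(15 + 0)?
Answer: -31/15 ≈ -2.0667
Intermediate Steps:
-3 + 14/(15 + 0) = -3 + 14/15 = -31/15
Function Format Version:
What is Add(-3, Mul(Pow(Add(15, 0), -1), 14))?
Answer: Rational(-31, 15) ≈ -2.0667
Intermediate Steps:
Add(-3, Mul(Pow(Add(15, 0), -1), 14)) = Add(-3, Mul(Pow(15, -1), 14)) = Add(-3, Mul(Rational(1, 15), 14)) = Add(-3, Rational(14, 15)) = Rational(-31, 15)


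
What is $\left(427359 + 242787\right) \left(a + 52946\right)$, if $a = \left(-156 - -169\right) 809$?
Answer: $42529475598$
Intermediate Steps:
$a = 10517$ ($a = \left(-156 + 169\right) 809 = 13 \cdot 809 = 10517$)
$\left(427359 + 242787\right) \left(a + 52946\right) = \left(427359 + 242787\right) \left(10517 + 52946\right) = 670146 \cdot 63463 = 42529475598$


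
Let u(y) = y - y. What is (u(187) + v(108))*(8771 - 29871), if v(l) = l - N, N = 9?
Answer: -2088900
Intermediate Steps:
u(y) = 0
v(l) = -9 + l (v(l) = l - 1*9 = l - 9 = -9 + l)
(u(187) + v(108))*(8771 - 29871) = (0 + (-9 + 108))*(8771 - 29871) = (0 + 99)*(-21100) = 99*(-21100) = -2088900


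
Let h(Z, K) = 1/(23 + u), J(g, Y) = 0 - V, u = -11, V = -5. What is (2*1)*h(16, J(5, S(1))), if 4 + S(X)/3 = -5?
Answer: ⅙ ≈ 0.16667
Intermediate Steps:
S(X) = -27 (S(X) = -12 + 3*(-5) = -12 - 15 = -27)
J(g, Y) = 5 (J(g, Y) = 0 - 1*(-5) = 0 + 5 = 5)
h(Z, K) = 1/12 (h(Z, K) = 1/(23 - 11) = 1/12)
(2*1)*h(16, J(5, S(1))) = (2*1)*(1/12) = 2*(1/12) = ⅙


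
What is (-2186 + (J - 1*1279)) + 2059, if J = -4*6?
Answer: -1430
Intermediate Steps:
J = -24
(-2186 + (J - 1*1279)) + 2059 = (-2186 + (-24 - 1*1279)) + 2059 = (-2186 + (-24 - 1279)) + 2059 = (-2186 - 1303) + 2059 = -3489 + 2059 = -1430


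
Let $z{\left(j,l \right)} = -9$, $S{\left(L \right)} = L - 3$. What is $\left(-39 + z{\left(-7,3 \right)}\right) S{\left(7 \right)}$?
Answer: $-192$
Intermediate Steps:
$S{\left(L \right)} = -3 + L$ ($S{\left(L \right)} = L - 3 = -3 + L$)
$\left(-39 + z{\left(-7,3 \right)}\right) S{\left(7 \right)} = \left(-39 - 9\right) \left(-3 + 7\right) = \left(-48\right) 4 = -192$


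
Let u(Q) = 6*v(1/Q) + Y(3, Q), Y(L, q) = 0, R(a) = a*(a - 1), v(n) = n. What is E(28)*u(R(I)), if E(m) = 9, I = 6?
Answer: 9/5 ≈ 1.8000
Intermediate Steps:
R(a) = a*(-1 + a)
u(Q) = 6/Q (u(Q) = 6/Q + 0 = 6/Q)
E(28)*u(R(I)) = 9*(6/((6*(-1 + 6)))) = 9*(6/((6*5))) = 9*(6/30) = 9*(6*(1/30)) = 9*(⅕) = 9/5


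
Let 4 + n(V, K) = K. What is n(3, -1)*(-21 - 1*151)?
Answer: 860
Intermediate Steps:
n(V, K) = -4 + K
n(3, -1)*(-21 - 1*151) = (-4 - 1)*(-21 - 1*151) = -5*(-21 - 151) = -5*(-172) = 860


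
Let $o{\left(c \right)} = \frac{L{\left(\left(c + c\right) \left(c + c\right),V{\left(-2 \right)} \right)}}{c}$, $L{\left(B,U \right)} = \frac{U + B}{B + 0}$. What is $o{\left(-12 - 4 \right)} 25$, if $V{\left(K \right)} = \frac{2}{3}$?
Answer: $- \frac{38425}{24576} \approx -1.5635$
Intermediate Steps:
$V{\left(K \right)} = \frac{2}{3}$ ($V{\left(K \right)} = 2 \cdot \frac{1}{3} = \frac{2}{3}$)
$L{\left(B,U \right)} = \frac{B + U}{B}$
$o{\left(c \right)} = \frac{\frac{2}{3} + 4 c^{2}}{4 c^{3}}$ ($o{\left(c \right)} = \frac{\frac{1}{\left(c + c\right) \left(c + c\right)} \left(\left(c + c\right) \left(c + c\right) + \frac{2}{3}\right)}{c} = \frac{\frac{1}{2 c 2 c} \left(2 c 2 c + \frac{2}{3}\right)}{c} = \frac{\frac{1}{4 c^{2}} \left(4 c^{2} + \frac{2}{3}\right)}{c} = \frac{\frac{1}{4 c^{2}} \left(\frac{2}{3} + 4 c^{2}\right)}{c} = \frac{\frac{1}{4} \frac{1}{c^{2}} \left(\frac{2}{3} + 4 c^{2}\right)}{c} = \frac{\frac{2}{3} + 4 c^{2}}{4 c^{3}}$)
$o{\left(-12 - 4 \right)} 25 = \frac{\frac{1}{6} + \left(-12 - 4\right)^{2}}{\left(-12 - 4\right)^{3}} \cdot 25 = \frac{\frac{1}{6} + \left(-16\right)^{2}}{-4096} \cdot 25 = - \frac{\frac{1}{6} + 256}{4096} \cdot 25 = \left(- \frac{1}{4096}\right) \frac{1537}{6} \cdot 25 = \left(- \frac{1537}{24576}\right) 25 = - \frac{38425}{24576}$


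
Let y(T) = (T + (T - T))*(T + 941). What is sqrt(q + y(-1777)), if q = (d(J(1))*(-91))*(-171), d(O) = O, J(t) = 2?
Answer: sqrt(1516694) ≈ 1231.5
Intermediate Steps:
y(T) = T*(941 + T) (y(T) = (T + 0)*(941 + T) = T*(941 + T))
q = 31122 (q = (2*(-91))*(-171) = -182*(-171) = 31122)
sqrt(q + y(-1777)) = sqrt(31122 - 1777*(941 - 1777)) = sqrt(31122 - 1777*(-836)) = sqrt(31122 + 1485572) = sqrt(1516694)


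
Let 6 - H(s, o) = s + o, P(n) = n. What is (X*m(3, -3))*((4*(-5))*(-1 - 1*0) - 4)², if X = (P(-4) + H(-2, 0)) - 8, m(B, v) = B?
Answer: -3072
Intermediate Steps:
H(s, o) = 6 - o - s (H(s, o) = 6 - (s + o) = 6 - (o + s) = 6 + (-o - s) = 6 - o - s)
X = -4 (X = (-4 + (6 - 1*0 - 1*(-2))) - 8 = (-4 + (6 + 0 + 2)) - 8 = (-4 + 8) - 8 = 4 - 8 = -4)
(X*m(3, -3))*((4*(-5))*(-1 - 1*0) - 4)² = (-4*3)*((4*(-5))*(-1 - 1*0) - 4)² = -12*(-20*(-1 + 0) - 4)² = -12*(-20*(-1) - 4)² = -12*(20 - 4)² = -12*16² = -12*256 = -3072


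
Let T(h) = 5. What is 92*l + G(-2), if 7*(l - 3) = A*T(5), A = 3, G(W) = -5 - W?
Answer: 3291/7 ≈ 470.14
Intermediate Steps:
l = 36/7 (l = 3 + (3*5)/7 = 3 + (1/7)*15 = 3 + 15/7 = 36/7 ≈ 5.1429)
92*l + G(-2) = 92*(36/7) + (-5 - 1*(-2)) = 3312/7 + (-5 + 2) = 3312/7 - 3 = 3291/7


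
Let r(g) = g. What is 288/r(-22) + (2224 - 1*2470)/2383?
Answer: -345858/26213 ≈ -13.194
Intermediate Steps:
288/r(-22) + (2224 - 1*2470)/2383 = 288/(-22) + (2224 - 1*2470)/2383 = 288*(-1/22) + (2224 - 2470)*(1/2383) = -144/11 - 246*1/2383 = -144/11 - 246/2383 = -345858/26213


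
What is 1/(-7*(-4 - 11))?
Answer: 1/105 ≈ 0.0095238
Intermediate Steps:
1/(-7*(-4 - 11)) = 1/(-7*(-15)) = 1/105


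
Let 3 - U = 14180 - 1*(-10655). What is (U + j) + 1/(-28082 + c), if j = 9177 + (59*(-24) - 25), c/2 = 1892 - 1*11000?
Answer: -791510609/46298 ≈ -17096.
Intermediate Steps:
U = -24832 (U = 3 - (14180 - 1*(-10655)) = 3 - (14180 + 10655) = 3 - 1*24835 = 3 - 24835 = -24832)
c = -18216 (c = 2*(1892 - 1*11000) = 2*(1892 - 11000) = 2*(-9108) = -18216)
j = 7736 (j = 9177 + (-1416 - 25) = 9177 - 1441 = 7736)
(U + j) + 1/(-28082 + c) = (-24832 + 7736) + 1/(-28082 - 18216) = -17096 + 1/(-46298) = -17096 - 1/46298 = -791510609/46298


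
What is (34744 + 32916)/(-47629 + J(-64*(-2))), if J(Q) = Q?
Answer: -67660/47501 ≈ -1.4244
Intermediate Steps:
(34744 + 32916)/(-47629 + J(-64*(-2))) = (34744 + 32916)/(-47629 - 64*(-2)) = 67660/(-47629 + 128) = 67660/(-47501) = 67660*(-1/47501) = -67660/47501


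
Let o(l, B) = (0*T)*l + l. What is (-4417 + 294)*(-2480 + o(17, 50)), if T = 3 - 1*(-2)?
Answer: 10154949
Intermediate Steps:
T = 5 (T = 3 + 2 = 5)
o(l, B) = l (o(l, B) = (0*5)*l + l = 0*l + l = 0 + l = l)
(-4417 + 294)*(-2480 + o(17, 50)) = (-4417 + 294)*(-2480 + 17) = -4123*(-2463) = 10154949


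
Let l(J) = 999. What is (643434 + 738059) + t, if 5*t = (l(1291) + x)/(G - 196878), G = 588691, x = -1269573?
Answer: 2706433315471/1959065 ≈ 1.3815e+6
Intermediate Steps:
t = -1268574/1959065 (t = ((999 - 1269573)/(588691 - 196878))/5 = (-1268574/391813)/5 = (-1268574*1/391813)/5 = (1/5)*(-1268574/391813) = -1268574/1959065 ≈ -0.64754)
(643434 + 738059) + t = (643434 + 738059) - 1268574/1959065 = 1381493 - 1268574/1959065 = 2706433315471/1959065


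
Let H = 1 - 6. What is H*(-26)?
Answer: 130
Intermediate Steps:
H = -5
H*(-26) = -5*(-26) = 130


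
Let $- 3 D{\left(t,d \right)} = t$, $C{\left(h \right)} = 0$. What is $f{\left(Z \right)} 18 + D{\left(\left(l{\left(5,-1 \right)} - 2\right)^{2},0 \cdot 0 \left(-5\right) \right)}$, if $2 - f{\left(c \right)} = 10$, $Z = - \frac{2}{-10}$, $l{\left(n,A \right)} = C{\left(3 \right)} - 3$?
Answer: $- \frac{457}{3} \approx -152.33$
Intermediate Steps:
$l{\left(n,A \right)} = -3$ ($l{\left(n,A \right)} = 0 - 3 = -3$)
$Z = \frac{1}{5}$ ($Z = \left(-2\right) \left(- \frac{1}{10}\right) = \frac{1}{5} \approx 0.2$)
$f{\left(c \right)} = -8$ ($f{\left(c \right)} = 2 - 10 = -8$)
$D{\left(t,d \right)} = - \frac{t}{3}$
$f{\left(Z \right)} 18 + D{\left(\left(l{\left(5,-1 \right)} - 2\right)^{2},0 \cdot 0 \left(-5\right) \right)} = \left(-8\right) 18 - \frac{\left(-3 - 2\right)^{2}}{3} = -144 - \frac{\left(-5\right)^{2}}{3} = -144 - \frac{25}{3} = - \frac{457}{3}$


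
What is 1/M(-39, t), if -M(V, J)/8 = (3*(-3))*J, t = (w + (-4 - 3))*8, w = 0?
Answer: -1/4032 ≈ -0.00024802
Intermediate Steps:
t = -56 (t = (0 + (-4 - 3))*8 = (0 - 7)*8 = -7*8 = -56)
M(V, J) = 72*J (M(V, J) = -8*3*(-3)*J = -(-72)*J = 72*J)
1/M(-39, t) = 1/(72*(-56)) = 1/(-4032) = -1/4032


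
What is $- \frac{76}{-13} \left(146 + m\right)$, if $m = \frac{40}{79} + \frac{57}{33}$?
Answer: $\frac{9789940}{11297} \approx 866.6$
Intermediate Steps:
$m = \frac{1941}{869}$ ($m = 40 \cdot \frac{1}{79} + 57 \cdot \frac{1}{33} = \frac{40}{79} + \frac{19}{11} = \frac{1941}{869} \approx 2.2336$)
$- \frac{76}{-13} \left(146 + m\right) = - \frac{76}{-13} \left(146 + \frac{1941}{869}\right) = \left(-76\right) \left(- \frac{1}{13}\right) \frac{128815}{869} = \frac{76}{13} \cdot \frac{128815}{869} = \frac{9789940}{11297}$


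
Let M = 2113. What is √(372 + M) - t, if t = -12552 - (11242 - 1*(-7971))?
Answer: 31765 + √2485 ≈ 31815.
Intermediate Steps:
t = -31765 (t = -12552 - (11242 + 7971) = -12552 - 1*19213 = -12552 - 19213 = -31765)
√(372 + M) - t = √(372 + 2113) - 1*(-31765) = √2485 + 31765 = 31765 + √2485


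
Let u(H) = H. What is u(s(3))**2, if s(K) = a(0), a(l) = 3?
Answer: 9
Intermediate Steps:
s(K) = 3
u(s(3))**2 = 3**2 = 9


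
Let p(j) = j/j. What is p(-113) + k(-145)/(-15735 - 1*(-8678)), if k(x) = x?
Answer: 7202/7057 ≈ 1.0205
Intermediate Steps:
p(j) = 1
p(-113) + k(-145)/(-15735 - 1*(-8678)) = 1 - 145/(-15735 - 1*(-8678)) = 1 - 145/(-15735 + 8678) = 1 - 145/(-7057) = 1 - 145*(-1/7057) = 1 + 145/7057 = 7202/7057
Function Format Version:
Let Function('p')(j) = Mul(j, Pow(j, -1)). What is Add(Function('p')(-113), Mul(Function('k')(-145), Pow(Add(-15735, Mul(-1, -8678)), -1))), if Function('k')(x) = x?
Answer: Rational(7202, 7057) ≈ 1.0205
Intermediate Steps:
Function('p')(j) = 1
Add(Function('p')(-113), Mul(Function('k')(-145), Pow(Add(-15735, Mul(-1, -8678)), -1))) = Add(1, Mul(-145, Pow(Add(-15735, Mul(-1, -8678)), -1))) = Add(1, Mul(-145, Pow(Add(-15735, 8678), -1))) = Add(1, Mul(-145, Pow(-7057, -1))) = Add(1, Mul(-145, Rational(-1, 7057))) = Add(1, Rational(145, 7057)) = Rational(7202, 7057)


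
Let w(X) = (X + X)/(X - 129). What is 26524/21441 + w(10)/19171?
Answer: 8644296008/6987771987 ≈ 1.2371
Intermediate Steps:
w(X) = 2*X/(-129 + X) (w(X) = (2*X)/(-129 + X) = 2*X/(-129 + X))
26524/21441 + w(10)/19171 = 26524/21441 + (2*10/(-129 + 10))/19171 = 26524*(1/21441) + (2*10/(-119))*(1/19171) = 26524/21441 + (2*10*(-1/119))*(1/19171) = 26524/21441 - 20/119*1/19171 = 26524/21441 - 20/2281349 = 8644296008/6987771987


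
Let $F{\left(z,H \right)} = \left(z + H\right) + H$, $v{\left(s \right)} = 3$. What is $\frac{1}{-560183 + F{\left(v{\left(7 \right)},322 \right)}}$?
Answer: $- \frac{1}{559536} \approx -1.7872 \cdot 10^{-6}$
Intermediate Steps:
$F{\left(z,H \right)} = z + 2 H$ ($F{\left(z,H \right)} = \left(H + z\right) + H = z + 2 H$)
$\frac{1}{-560183 + F{\left(v{\left(7 \right)},322 \right)}} = \frac{1}{-560183 + \left(3 + 2 \cdot 322\right)} = \frac{1}{-560183 + \left(3 + 644\right)} = \frac{1}{-560183 + 647} = \frac{1}{-559536} = - \frac{1}{559536}$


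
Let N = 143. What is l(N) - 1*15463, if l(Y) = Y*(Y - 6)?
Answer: 4128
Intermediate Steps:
l(Y) = Y*(-6 + Y)
l(N) - 1*15463 = 143*(-6 + 143) - 1*15463 = 143*137 - 15463 = 19591 - 15463 = 4128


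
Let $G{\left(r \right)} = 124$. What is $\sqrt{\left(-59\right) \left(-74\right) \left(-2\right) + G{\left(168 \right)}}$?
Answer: $4 i \sqrt{538} \approx 92.779 i$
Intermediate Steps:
$\sqrt{\left(-59\right) \left(-74\right) \left(-2\right) + G{\left(168 \right)}} = \sqrt{\left(-59\right) \left(-74\right) \left(-2\right) + 124} = \sqrt{4366 \left(-2\right) + 124} = \sqrt{-8732 + 124} = \sqrt{-8608} = 4 i \sqrt{538}$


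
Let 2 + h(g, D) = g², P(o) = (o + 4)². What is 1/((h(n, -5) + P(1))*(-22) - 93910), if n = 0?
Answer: -1/94416 ≈ -1.0591e-5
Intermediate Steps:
P(o) = (4 + o)²
h(g, D) = -2 + g²
1/((h(n, -5) + P(1))*(-22) - 93910) = 1/(((-2 + 0²) + (4 + 1)²)*(-22) - 93910) = 1/(((-2 + 0) + 5²)*(-22) - 93910) = 1/((-2 + 25)*(-22) - 93910) = 1/(23*(-22) - 93910) = 1/(-506 - 93910) = 1/(-94416) = -1/94416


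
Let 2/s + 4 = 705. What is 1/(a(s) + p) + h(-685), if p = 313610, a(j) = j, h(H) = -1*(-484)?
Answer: 106402856909/219840612 ≈ 484.00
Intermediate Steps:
s = 2/701 (s = 2/(-4 + 705) = 2/701 ≈ 0.0028531)
h(H) = 484
1/(a(s) + p) + h(-685) = 1/(2/701 + 313610) + 484 = 1/(219840612/701) + 484 = 701/219840612 + 484 = 106402856909/219840612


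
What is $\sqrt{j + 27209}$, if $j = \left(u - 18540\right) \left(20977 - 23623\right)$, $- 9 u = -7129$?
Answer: $\sqrt{46988123} \approx 6854.8$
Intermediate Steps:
$u = \frac{7129}{9}$ ($u = \left(- \frac{1}{9}\right) \left(-7129\right) = \frac{7129}{9} \approx 792.11$)
$j = 46960914$ ($j = \left(\frac{7129}{9} - 18540\right) \left(20977 - 23623\right) = \left(- \frac{159731}{9}\right) \left(-2646\right) = 46960914$)
$\sqrt{j + 27209} = \sqrt{46960914 + 27209} = \sqrt{46988123}$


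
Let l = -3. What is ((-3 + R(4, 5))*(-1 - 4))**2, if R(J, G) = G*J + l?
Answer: 4900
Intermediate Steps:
R(J, G) = -3 + G*J (R(J, G) = G*J - 3 = -3 + G*J)
((-3 + R(4, 5))*(-1 - 4))**2 = ((-3 + (-3 + 5*4))*(-1 - 4))**2 = ((-3 + (-3 + 20))*(-5))**2 = ((-3 + 17)*(-5))**2 = (14*(-5))**2 = (-70)**2 = 4900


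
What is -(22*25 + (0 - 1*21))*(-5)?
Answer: 2645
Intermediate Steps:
-(22*25 + (0 - 1*21))*(-5) = -(550 + (0 - 21))*(-5) = -(550 - 21)*(-5) = -1*529*(-5) = -529*(-5) = 2645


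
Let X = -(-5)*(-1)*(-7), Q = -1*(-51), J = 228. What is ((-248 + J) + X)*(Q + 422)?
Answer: 7095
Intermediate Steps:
Q = 51
X = 35 (X = -1*5*(-7) = -5*(-7) = 35)
((-248 + J) + X)*(Q + 422) = ((-248 + 228) + 35)*(51 + 422) = (-20 + 35)*473 = 15*473 = 7095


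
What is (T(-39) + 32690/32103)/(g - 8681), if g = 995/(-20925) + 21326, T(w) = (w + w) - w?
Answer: -188995685/62920840814 ≈ -0.0030037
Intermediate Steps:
T(w) = w (T(w) = 2*w - w = w)
g = 89249111/4185 (g = 995*(-1/20925) + 21326 = -199/4185 + 21326 = 89249111/4185 ≈ 21326.)
(T(-39) + 32690/32103)/(g - 8681) = (-39 + 32690/32103)/(89249111/4185 - 8681) = (-39 + 32690*(1/32103))/(52919126/4185) = (-39 + 32690/32103)*(4185/52919126) = -1219327/32103*4185/52919126 = -188995685/62920840814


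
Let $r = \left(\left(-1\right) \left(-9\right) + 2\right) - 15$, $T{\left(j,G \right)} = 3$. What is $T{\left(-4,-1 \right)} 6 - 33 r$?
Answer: $150$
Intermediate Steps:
$r = -4$ ($r = \left(9 + 2\right) - 15 = 11 - 15 = -4$)
$T{\left(-4,-1 \right)} 6 - 33 r = 3 \cdot 6 - -132 = 18 + 132 = 150$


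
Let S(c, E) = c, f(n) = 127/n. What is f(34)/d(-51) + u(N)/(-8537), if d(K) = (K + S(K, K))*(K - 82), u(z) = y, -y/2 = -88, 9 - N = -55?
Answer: -80094745/3937640028 ≈ -0.020341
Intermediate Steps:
N = 64 (N = 9 - 1*(-55) = 9 + 55 = 64)
y = 176 (y = -2*(-88) = 176)
u(z) = 176
d(K) = 2*K*(-82 + K) (d(K) = (K + K)*(K - 82) = (2*K)*(-82 + K) = 2*K*(-82 + K))
f(34)/d(-51) + u(N)/(-8537) = (127/34)/((2*(-51)*(-82 - 51))) + 176/(-8537) = (127*(1/34))/((2*(-51)*(-133))) + 176*(-1/8537) = (127/34)/13566 - 176/8537 = (127/34)*(1/13566) - 176/8537 = 127/461244 - 176/8537 = -80094745/3937640028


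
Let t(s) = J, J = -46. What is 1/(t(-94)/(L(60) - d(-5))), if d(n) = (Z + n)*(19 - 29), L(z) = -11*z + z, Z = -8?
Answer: 365/23 ≈ 15.870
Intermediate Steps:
L(z) = -10*z
d(n) = 80 - 10*n (d(n) = (-8 + n)*(19 - 29) = (-8 + n)*(-10) = 80 - 10*n)
t(s) = -46
1/(t(-94)/(L(60) - d(-5))) = 1/(-46/(-10*60 - (80 - 10*(-5)))) = 1/(-46/(-600 - (80 + 50))) = 1/(-46/(-600 - 1*130)) = 1/(-46/(-600 - 130)) = 1/(-46/(-730)) = 1/(-46*(-1/730)) = 1/(23/365) = 365/23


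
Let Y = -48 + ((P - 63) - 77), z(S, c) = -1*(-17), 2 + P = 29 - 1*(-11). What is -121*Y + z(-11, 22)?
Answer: 18167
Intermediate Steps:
P = 38 (P = -2 + (29 - 1*(-11)) = -2 + (29 + 11) = -2 + 40 = 38)
z(S, c) = 17
Y = -150 (Y = -48 + ((38 - 63) - 77) = -48 + (-25 - 77) = -48 - 102 = -150)
-121*Y + z(-11, 22) = -121*(-150) + 17 = 18150 + 17 = 18167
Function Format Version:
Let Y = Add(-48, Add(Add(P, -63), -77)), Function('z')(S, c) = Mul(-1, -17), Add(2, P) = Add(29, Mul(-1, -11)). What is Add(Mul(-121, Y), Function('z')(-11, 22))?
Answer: 18167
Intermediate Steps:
P = 38 (P = Add(-2, Add(29, Mul(-1, -11))) = Add(-2, Add(29, 11)) = Add(-2, 40) = 38)
Function('z')(S, c) = 17
Y = -150 (Y = Add(-48, Add(Add(38, -63), -77)) = Add(-48, Add(-25, -77)) = Add(-48, -102) = -150)
Add(Mul(-121, Y), Function('z')(-11, 22)) = Add(Mul(-121, -150), 17) = Add(18150, 17) = 18167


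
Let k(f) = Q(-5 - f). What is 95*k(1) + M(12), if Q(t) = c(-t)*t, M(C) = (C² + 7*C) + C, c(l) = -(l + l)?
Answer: 7080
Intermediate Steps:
c(l) = -2*l
M(C) = C² + 8*C
Q(t) = 2*t² (Q(t) = (-(-2)*t)*t = (2*t)*t = 2*t²)
k(f) = 2*(-5 - f)²
95*k(1) + M(12) = 95*(2*(5 + 1)²) + 12*(8 + 12) = 95*(2*6²) + 12*20 = 95*(2*36) + 240 = 95*72 + 240 = 6840 + 240 = 7080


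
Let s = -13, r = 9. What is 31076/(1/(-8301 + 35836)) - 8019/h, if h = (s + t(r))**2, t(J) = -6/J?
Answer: 1438394074289/1681 ≈ 8.5568e+8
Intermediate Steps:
h = 1681/9 (h = (-13 - 6/9)**2 = (-13 - 6*1/9)**2 = (-13 - 2/3)**2 = (-41/3)**2 = 1681/9 ≈ 186.78)
31076/(1/(-8301 + 35836)) - 8019/h = 31076/(1/(-8301 + 35836)) - 8019/1681/9 = 31076/(1/27535) - 8019*9/1681 = 31076/(1/27535) - 72171/1681 = 31076*27535 - 72171/1681 = 855677660 - 72171/1681 = 1438394074289/1681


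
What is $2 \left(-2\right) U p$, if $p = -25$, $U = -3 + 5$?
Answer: $200$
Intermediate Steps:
$U = 2$
$2 \left(-2\right) U p = 2 \left(-2\right) 2 \left(-25\right) = \left(-4\right) 2 \left(-25\right) = \left(-8\right) \left(-25\right) = 200$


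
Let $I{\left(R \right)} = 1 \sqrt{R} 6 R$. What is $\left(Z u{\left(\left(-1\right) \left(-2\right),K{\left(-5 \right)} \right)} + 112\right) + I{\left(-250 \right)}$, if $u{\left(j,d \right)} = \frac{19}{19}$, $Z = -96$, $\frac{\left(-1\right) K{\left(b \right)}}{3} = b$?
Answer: $16 - 7500 i \sqrt{10} \approx 16.0 - 23717.0 i$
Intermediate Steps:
$K{\left(b \right)} = - 3 b$
$I{\left(R \right)} = 6 R^{\frac{3}{2}}$ ($I{\left(R \right)} = \sqrt{R} 6 R = 6 \sqrt{R} R = 6 R^{\frac{3}{2}}$)
$u{\left(j,d \right)} = 1$ ($u{\left(j,d \right)} = 19 \cdot \frac{1}{19} = 1$)
$\left(Z u{\left(\left(-1\right) \left(-2\right),K{\left(-5 \right)} \right)} + 112\right) + I{\left(-250 \right)} = \left(\left(-96\right) 1 + 112\right) + 6 \left(-250\right)^{\frac{3}{2}} = \left(-96 + 112\right) + 6 \left(- 1250 i \sqrt{10}\right) = 16 - 7500 i \sqrt{10}$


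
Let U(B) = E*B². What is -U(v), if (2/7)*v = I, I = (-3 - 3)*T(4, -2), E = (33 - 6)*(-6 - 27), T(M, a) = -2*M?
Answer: 25147584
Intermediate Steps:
E = -891 (E = 27*(-33) = -891)
I = 48 (I = (-3 - 3)*(-2*4) = -6*(-8) = 48)
v = 168 (v = (7/2)*48 = 168)
U(B) = -891*B²
-U(v) = -(-891)*168² = -(-891)*28224 = -1*(-25147584) = 25147584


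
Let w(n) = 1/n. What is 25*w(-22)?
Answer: -25/22 ≈ -1.1364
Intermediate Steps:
25*w(-22) = 25/(-22) = 25*(-1/22) = -25/22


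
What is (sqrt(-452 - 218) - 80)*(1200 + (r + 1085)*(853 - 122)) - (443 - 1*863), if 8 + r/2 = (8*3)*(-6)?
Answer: -45768460 + 572111*I*sqrt(670) ≈ -4.5768e+7 + 1.4809e+7*I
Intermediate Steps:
r = -304 (r = -16 + 2*((8*3)*(-6)) = -16 + 2*(24*(-6)) = -16 + 2*(-144) = -16 - 288 = -304)
(sqrt(-452 - 218) - 80)*(1200 + (r + 1085)*(853 - 122)) - (443 - 1*863) = (sqrt(-452 - 218) - 80)*(1200 + (-304 + 1085)*(853 - 122)) - (443 - 1*863) = (sqrt(-670) - 80)*(1200 + 781*731) - (443 - 863) = (I*sqrt(670) - 80)*(1200 + 570911) - 1*(-420) = (-80 + I*sqrt(670))*572111 + 420 = (-45768880 + 572111*I*sqrt(670)) + 420 = -45768460 + 572111*I*sqrt(670)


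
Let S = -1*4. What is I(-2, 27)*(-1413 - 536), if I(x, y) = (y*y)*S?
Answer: 5683284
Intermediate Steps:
S = -4
I(x, y) = -4*y² (I(x, y) = (y*y)*(-4) = y²*(-4) = -4*y²)
I(-2, 27)*(-1413 - 536) = (-4*27²)*(-1413 - 536) = -4*729*(-1949) = -2916*(-1949) = 5683284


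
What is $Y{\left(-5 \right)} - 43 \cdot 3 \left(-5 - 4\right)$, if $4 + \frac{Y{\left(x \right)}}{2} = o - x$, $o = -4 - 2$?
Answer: $1151$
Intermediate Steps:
$o = -6$
$Y{\left(x \right)} = -20 - 2 x$ ($Y{\left(x \right)} = -8 + 2 \left(-6 - x\right) = -8 - \left(12 + 2 x\right) = -20 - 2 x$)
$Y{\left(-5 \right)} - 43 \cdot 3 \left(-5 - 4\right) = \left(-20 - -10\right) - 43 \cdot 3 \left(-5 - 4\right) = \left(-20 + 10\right) - 43 \cdot 3 \left(-9\right) = -10 - -1161 = -10 + 1161 = 1151$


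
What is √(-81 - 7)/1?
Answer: 2*I*√22 ≈ 9.3808*I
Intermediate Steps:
√(-81 - 7)/1 = √(-88)*1 = (2*I*√22)*1 = 2*I*√22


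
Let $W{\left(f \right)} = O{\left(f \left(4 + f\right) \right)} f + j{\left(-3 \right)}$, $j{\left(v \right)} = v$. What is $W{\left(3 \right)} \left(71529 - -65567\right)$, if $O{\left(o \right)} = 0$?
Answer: $-411288$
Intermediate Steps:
$W{\left(f \right)} = -3$ ($W{\left(f \right)} = 0 f - 3 = 0 - 3 = -3$)
$W{\left(3 \right)} \left(71529 - -65567\right) = - 3 \left(71529 - -65567\right) = - 3 \left(71529 + 65567\right) = \left(-3\right) 137096 = -411288$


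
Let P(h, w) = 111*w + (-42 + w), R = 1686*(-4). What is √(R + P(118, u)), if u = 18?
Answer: 3*I*√530 ≈ 69.065*I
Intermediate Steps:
R = -6744
P(h, w) = -42 + 112*w
√(R + P(118, u)) = √(-6744 + (-42 + 112*18)) = √(-6744 + (-42 + 2016)) = √(-6744 + 1974) = √(-4770) = 3*I*√530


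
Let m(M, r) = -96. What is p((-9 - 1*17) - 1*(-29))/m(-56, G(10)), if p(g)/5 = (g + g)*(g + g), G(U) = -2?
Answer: -15/8 ≈ -1.8750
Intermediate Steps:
p(g) = 20*g**2 (p(g) = 5*((g + g)*(g + g)) = 5*((2*g)*(2*g)) = 5*(4*g**2) = 20*g**2)
p((-9 - 1*17) - 1*(-29))/m(-56, G(10)) = (20*((-9 - 1*17) - 1*(-29))**2)/(-96) = (20*((-9 - 17) + 29)**2)*(-1/96) = (20*(-26 + 29)**2)*(-1/96) = (20*3**2)*(-1/96) = (20*9)*(-1/96) = 180*(-1/96) = -15/8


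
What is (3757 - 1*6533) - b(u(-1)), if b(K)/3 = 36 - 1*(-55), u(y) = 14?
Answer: -3049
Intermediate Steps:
b(K) = 273 (b(K) = 3*(36 - 1*(-55)) = 3*(36 + 55) = 3*91 = 273)
(3757 - 1*6533) - b(u(-1)) = (3757 - 1*6533) - 1*273 = (3757 - 6533) - 273 = -2776 - 273 = -3049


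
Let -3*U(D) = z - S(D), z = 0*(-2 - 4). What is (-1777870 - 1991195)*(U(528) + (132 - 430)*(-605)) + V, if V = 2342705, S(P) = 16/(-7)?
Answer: -4756636601335/7 ≈ -6.7952e+11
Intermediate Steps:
S(P) = -16/7 (S(P) = 16*(-⅐) = -16/7)
z = 0 (z = 0*(-6) = 0)
U(D) = -16/21 (U(D) = -(0 - 1*(-16/7))/3 = -(0 + 16/7)/3 = -⅓*16/7 = -16/21)
(-1777870 - 1991195)*(U(528) + (132 - 430)*(-605)) + V = (-1777870 - 1991195)*(-16/21 + (132 - 430)*(-605)) + 2342705 = -3769065*(-16/21 - 298*(-605)) + 2342705 = -3769065*(-16/21 + 180290) + 2342705 = -3769065*3786074/21 + 2342705 = -4756653000270/7 + 2342705 = -4756636601335/7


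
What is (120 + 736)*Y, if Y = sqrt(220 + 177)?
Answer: 856*sqrt(397) ≈ 17056.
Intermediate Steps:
Y = sqrt(397) ≈ 19.925
(120 + 736)*Y = (120 + 736)*sqrt(397) = 856*sqrt(397)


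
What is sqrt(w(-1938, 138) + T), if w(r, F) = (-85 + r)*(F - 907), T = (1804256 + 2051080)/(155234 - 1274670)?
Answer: sqrt(121842784945473841)/279859 ≈ 1247.3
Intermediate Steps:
T = -963834/279859 (T = 3855336/(-1119436) = 3855336*(-1/1119436) = -963834/279859 ≈ -3.4440)
w(r, F) = (-907 + F)*(-85 + r) (w(r, F) = (-85 + r)*(-907 + F) = (-907 + F)*(-85 + r))
sqrt(w(-1938, 138) + T) = sqrt((77095 - 907*(-1938) - 85*138 + 138*(-1938)) - 963834/279859) = sqrt((77095 + 1757766 - 11730 - 267444) - 963834/279859) = sqrt(1555687 - 963834/279859) = sqrt(435372044299/279859) = sqrt(121842784945473841)/279859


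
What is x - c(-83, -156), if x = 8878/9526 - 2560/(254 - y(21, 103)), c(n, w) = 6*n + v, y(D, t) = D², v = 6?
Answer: 41021675/80971 ≈ 506.62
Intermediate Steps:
c(n, w) = 6 + 6*n (c(n, w) = 6*n + 6 = 6 + 6*n)
x = 1183943/80971 (x = 8878/9526 - 2560/(254 - 1*21²) = 8878*(1/9526) - 2560/(254 - 1*441) = 4439/4763 - 2560/(254 - 441) = 4439/4763 - 2560/(-187) = 4439/4763 - 2560*(-1/187) = 4439/4763 + 2560/187 = 1183943/80971 ≈ 14.622)
x - c(-83, -156) = 1183943/80971 - (6 + 6*(-83)) = 1183943/80971 - (6 - 498) = 1183943/80971 - 1*(-492) = 1183943/80971 + 492 = 41021675/80971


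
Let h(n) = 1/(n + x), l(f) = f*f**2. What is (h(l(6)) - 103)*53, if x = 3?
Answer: -1195468/219 ≈ -5458.8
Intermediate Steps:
l(f) = f**3
h(n) = 1/(3 + n) (h(n) = 1/(n + 3) = 1/(3 + n))
(h(l(6)) - 103)*53 = (1/(3 + 6**3) - 103)*53 = (1/(3 + 216) - 103)*53 = (1/219 - 103)*53 = -22556/219*53 = -1195468/219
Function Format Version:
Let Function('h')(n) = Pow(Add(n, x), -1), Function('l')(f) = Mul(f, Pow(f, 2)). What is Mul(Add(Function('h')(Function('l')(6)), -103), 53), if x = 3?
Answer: Rational(-1195468, 219) ≈ -5458.8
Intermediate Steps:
Function('l')(f) = Pow(f, 3)
Function('h')(n) = Pow(Add(3, n), -1) (Function('h')(n) = Pow(Add(n, 3), -1) = Pow(Add(3, n), -1))
Mul(Add(Function('h')(Function('l')(6)), -103), 53) = Mul(Add(Pow(Add(3, Pow(6, 3)), -1), -103), 53) = Mul(Add(Pow(Add(3, 216), -1), -103), 53) = Mul(Add(Pow(219, -1), -103), 53) = Mul(Add(Rational(1, 219), -103), 53) = Mul(Rational(-22556, 219), 53) = Rational(-1195468, 219)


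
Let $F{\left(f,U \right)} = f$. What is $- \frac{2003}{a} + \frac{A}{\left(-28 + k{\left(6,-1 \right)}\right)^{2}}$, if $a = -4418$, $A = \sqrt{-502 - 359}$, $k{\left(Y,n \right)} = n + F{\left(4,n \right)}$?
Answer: $\frac{2003}{4418} + \frac{i \sqrt{861}}{625} \approx 0.45337 + 0.046948 i$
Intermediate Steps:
$k{\left(Y,n \right)} = 4 + n$ ($k{\left(Y,n \right)} = n + 4 = 4 + n$)
$A = i \sqrt{861}$ ($A = \sqrt{-861} = i \sqrt{861} \approx 29.343 i$)
$- \frac{2003}{a} + \frac{A}{\left(-28 + k{\left(6,-1 \right)}\right)^{2}} = - \frac{2003}{-4418} + \frac{i \sqrt{861}}{\left(-28 + \left(4 - 1\right)\right)^{2}} = \left(-2003\right) \left(- \frac{1}{4418}\right) + \frac{i \sqrt{861}}{\left(-28 + 3\right)^{2}} = \frac{2003}{4418} + \frac{i \sqrt{861}}{\left(-25\right)^{2}} = \frac{2003}{4418} + \frac{i \sqrt{861}}{625}$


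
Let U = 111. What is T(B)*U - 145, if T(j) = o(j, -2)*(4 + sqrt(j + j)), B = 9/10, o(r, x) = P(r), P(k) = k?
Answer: 1273/5 + 2997*sqrt(5)/50 ≈ 388.63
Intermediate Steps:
o(r, x) = r
B = 9/10 (B = 9*(1/10) = 9/10 ≈ 0.90000)
T(j) = j*(4 + sqrt(2)*sqrt(j)) (T(j) = j*(4 + sqrt(j + j)) = j*(4 + sqrt(2*j)) = j*(4 + sqrt(2)*sqrt(j)))
T(B)*U - 145 = (9*(4 + sqrt(2)*sqrt(9/10))/10)*111 - 145 = (9*(4 + sqrt(2)*(3*sqrt(10)/10))/10)*111 - 145 = (9*(4 + 3*sqrt(5)/5)/10)*111 - 145 = (18/5 + 27*sqrt(5)/50)*111 - 145 = (1998/5 + 2997*sqrt(5)/50) - 145 = 1273/5 + 2997*sqrt(5)/50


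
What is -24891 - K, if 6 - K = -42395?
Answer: -67292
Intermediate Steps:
K = 42401 (K = 6 - 1*(-42395) = 6 + 42395 = 42401)
-24891 - K = -24891 - 1*42401 = -24891 - 42401 = -67292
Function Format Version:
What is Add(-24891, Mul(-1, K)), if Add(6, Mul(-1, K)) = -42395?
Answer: -67292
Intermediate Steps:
K = 42401 (K = Add(6, Mul(-1, -42395)) = Add(6, 42395) = 42401)
Add(-24891, Mul(-1, K)) = Add(-24891, Mul(-1, 42401)) = Add(-24891, -42401) = -67292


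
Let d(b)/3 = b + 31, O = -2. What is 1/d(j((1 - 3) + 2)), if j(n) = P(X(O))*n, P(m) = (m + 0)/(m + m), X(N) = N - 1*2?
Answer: 1/93 ≈ 0.010753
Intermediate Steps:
X(N) = -2 + N (X(N) = N - 2 = -2 + N)
P(m) = ½ (P(m) = m/((2*m)) = m*(1/(2*m)) = ½)
j(n) = n/2
d(b) = 93 + 3*b (d(b) = 3*(b + 31) = 3*(31 + b) = 93 + 3*b)
1/d(j((1 - 3) + 2)) = 1/(93 + 3*(((1 - 3) + 2)/2)) = 1/(93 + 3*((-2 + 2)/2)) = 1/(93 + 3*((½)*0)) = 1/(93 + 3*0) = 1/(93 + 0) = 1/93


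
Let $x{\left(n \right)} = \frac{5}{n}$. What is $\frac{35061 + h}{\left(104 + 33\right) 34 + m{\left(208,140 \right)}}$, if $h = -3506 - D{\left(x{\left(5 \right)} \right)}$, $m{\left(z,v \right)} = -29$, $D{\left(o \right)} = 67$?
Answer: $\frac{10496}{1543} \approx 6.8023$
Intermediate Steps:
$h = -3573$ ($h = -3506 - 67 = -3573$)
$\frac{35061 + h}{\left(104 + 33\right) 34 + m{\left(208,140 \right)}} = \frac{35061 - 3573}{\left(104 + 33\right) 34 - 29} = \frac{31488}{137 \cdot 34 - 29} = \frac{31488}{4658 - 29} = \frac{31488}{4629} = 31488 \cdot \frac{1}{4629} = \frac{10496}{1543}$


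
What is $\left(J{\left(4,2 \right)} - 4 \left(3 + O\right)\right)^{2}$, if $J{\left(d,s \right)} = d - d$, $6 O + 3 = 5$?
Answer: $\frac{1600}{9} \approx 177.78$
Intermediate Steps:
$O = \frac{1}{3}$ ($O = - \frac{1}{2} + \frac{1}{6} \cdot 5 = - \frac{1}{2} + \frac{5}{6} = \frac{1}{3} \approx 0.33333$)
$J{\left(d,s \right)} = 0$
$\left(J{\left(4,2 \right)} - 4 \left(3 + O\right)\right)^{2} = \left(0 - 4 \left(3 + \frac{1}{3}\right)\right)^{2} = \left(0 - \frac{40}{3}\right)^{2} = \left(- \frac{40}{3}\right)^{2} = \frac{1600}{9}$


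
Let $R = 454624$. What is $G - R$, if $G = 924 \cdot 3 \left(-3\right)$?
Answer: $-462940$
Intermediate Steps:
$G = -8316$ ($G = 2772 \left(-3\right) = -8316$)
$G - R = -8316 - 454624 = -462940$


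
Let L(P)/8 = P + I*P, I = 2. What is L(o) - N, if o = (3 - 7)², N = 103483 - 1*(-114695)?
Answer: -217794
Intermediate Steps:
N = 218178 (N = 103483 + 114695 = 218178)
o = 16 (o = (-4)² = 16)
L(P) = 24*P (L(P) = 8*(P + 2*P) = 8*(3*P) = 24*P)
L(o) - N = 24*16 - 1*218178 = 384 - 218178 = -217794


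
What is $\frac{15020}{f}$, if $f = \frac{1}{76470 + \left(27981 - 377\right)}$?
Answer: $1563191480$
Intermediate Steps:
$f = \frac{1}{104074}$ ($f = \frac{1}{76470 + \left(27981 - 377\right)} = \frac{1}{76470 + 27604} = \frac{1}{104074} \approx 9.6085 \cdot 10^{-6}$)
$\frac{15020}{f} = 15020 \frac{1}{\frac{1}{104074}} = 15020 \cdot 104074 = 1563191480$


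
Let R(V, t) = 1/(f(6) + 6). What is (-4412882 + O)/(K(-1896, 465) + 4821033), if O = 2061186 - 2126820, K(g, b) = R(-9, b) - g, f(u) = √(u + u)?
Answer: -518389579511832/558255517212133 - 8957032*√3/558255517212133 ≈ -0.92859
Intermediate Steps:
f(u) = √2*√u (f(u) = √(2*u) = √2*√u)
R(V, t) = 1/(6 + 2*√3) (R(V, t) = 1/(√2*√6 + 6) = 1/(2*√3 + 6) = 1/(6 + 2*√3))
K(g, b) = ¼ - g - √3/12 (K(g, b) = (¼ - √3/12) - g = ¼ - g - √3/12)
O = -65634
(-4412882 + O)/(K(-1896, 465) + 4821033) = (-4412882 - 65634)/((¼ - 1*(-1896) - √3/12) + 4821033) = -4478516/((¼ + 1896 - √3/12) + 4821033) = -4478516/((7585/4 - √3/12) + 4821033) = -4478516/(19291717/4 - √3/12)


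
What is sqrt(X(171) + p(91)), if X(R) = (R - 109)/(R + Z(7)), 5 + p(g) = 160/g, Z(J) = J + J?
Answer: 3*I*sqrt(91531895)/16835 ≈ 1.7049*I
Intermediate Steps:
Z(J) = 2*J
p(g) = -5 + 160/g
X(R) = (-109 + R)/(14 + R) (X(R) = (R - 109)/(R + 2*7) = (-109 + R)/(R + 14) = (-109 + R)/(14 + R))
sqrt(X(171) + p(91)) = sqrt((-109 + 171)/(14 + 171) + (-5 + 160/91)) = sqrt(62/185 + (-5 + 160*(1/91))) = sqrt((1/185)*62 + (-5 + 160/91)) = sqrt(62/185 - 295/91) = sqrt(-48933/16835) = 3*I*sqrt(91531895)/16835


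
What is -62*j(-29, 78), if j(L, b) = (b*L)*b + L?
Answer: 10940830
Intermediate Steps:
j(L, b) = L + L*b² (j(L, b) = (L*b)*b + L = L*b² + L = L + L*b²)
-62*j(-29, 78) = -(-1798)*(1 + 78²) = -(-1798)*(1 + 6084) = -(-1798)*6085 = -62*(-176465) = 10940830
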